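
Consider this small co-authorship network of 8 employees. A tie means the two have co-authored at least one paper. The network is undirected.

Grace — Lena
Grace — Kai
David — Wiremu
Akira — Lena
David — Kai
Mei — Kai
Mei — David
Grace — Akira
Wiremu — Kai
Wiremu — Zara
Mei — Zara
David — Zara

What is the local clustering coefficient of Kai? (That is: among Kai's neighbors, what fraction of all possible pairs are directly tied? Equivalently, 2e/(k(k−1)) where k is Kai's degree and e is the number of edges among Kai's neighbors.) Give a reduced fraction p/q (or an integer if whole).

1/3

Kai's neighbors: David, Grace, Mei, and Wiremu (k = 4).
Possible neighbor pairs: C(4,2) = 6. Edges among them: David–Mei, David–Wiremu → e = 2.
Clustering(Kai) = 2/6 = 1/3.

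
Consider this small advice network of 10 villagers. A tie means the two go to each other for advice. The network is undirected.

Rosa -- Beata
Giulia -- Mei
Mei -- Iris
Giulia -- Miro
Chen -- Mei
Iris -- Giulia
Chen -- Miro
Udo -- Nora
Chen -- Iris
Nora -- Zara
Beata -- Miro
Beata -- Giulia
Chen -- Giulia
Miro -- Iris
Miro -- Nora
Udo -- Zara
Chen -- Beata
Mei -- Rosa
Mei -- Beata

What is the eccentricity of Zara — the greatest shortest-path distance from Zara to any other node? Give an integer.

4

Distances from Zara: Beata:3, Chen:3, Giulia:3, Iris:3, Mei:4, Miro:2, Nora:1, Rosa:4, Udo:1.
The largest is 4 (to Mei and Rosa), so the eccentricity of Zara is 4.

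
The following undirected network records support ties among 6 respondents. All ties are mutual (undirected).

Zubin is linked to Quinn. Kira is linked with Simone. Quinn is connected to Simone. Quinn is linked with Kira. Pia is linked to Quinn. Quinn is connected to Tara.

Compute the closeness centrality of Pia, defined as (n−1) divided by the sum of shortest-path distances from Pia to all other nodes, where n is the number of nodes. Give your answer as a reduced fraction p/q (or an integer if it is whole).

5/9

Distances from Pia: Kira:2, Quinn:1, Simone:2, Tara:2, Zubin:2. Sum = 9.
n = 6, so closeness = 5/9.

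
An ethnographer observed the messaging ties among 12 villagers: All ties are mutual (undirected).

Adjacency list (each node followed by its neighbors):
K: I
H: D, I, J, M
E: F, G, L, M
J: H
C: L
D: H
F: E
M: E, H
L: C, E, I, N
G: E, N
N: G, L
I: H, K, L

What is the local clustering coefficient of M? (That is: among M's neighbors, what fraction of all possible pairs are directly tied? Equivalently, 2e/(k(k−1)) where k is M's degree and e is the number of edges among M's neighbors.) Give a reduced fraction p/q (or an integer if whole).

0

M's neighbors: E and H (k = 2).
Possible neighbor pairs: C(2,2) = 1. Edges among them: none → e = 0.
Clustering(M) = 0/1.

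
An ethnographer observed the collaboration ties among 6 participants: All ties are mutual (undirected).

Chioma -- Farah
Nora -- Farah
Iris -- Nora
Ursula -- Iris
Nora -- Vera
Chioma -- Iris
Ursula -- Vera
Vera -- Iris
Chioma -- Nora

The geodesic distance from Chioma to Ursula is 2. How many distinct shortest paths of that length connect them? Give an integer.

1

The shortest distance is 2, and the only length-2 path is Chioma–Iris–Ursula. So there is exactly 1 shortest path.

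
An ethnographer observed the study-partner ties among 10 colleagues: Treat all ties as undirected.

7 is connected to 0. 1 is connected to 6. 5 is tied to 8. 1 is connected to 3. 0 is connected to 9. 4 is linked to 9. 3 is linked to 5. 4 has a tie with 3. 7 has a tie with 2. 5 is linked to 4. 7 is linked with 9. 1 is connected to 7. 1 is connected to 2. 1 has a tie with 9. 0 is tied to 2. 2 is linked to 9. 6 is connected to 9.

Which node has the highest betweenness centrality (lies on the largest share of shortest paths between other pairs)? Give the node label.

Unnormalized betweenness of each node: 0:0, 1:33/4, 2:7/12, 3:11/2, 4:31/4, 5:8, 6:0, 7:7/12, 8:0, 9:37/3.
9 has the largest value, 37/3, making it the main broker — the node through which the most shortest paths run.

9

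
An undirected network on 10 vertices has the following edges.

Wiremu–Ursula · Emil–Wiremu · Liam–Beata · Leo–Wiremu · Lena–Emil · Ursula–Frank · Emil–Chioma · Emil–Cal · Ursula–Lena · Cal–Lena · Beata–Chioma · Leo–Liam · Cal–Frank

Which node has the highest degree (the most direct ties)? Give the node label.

Degrees — Beata:2, Cal:3, Chioma:2, Emil:4, Frank:2, Lena:3, Leo:2, Liam:2, Ursula:3, Wiremu:3.
The maximum is 4, attained only by Emil.

Emil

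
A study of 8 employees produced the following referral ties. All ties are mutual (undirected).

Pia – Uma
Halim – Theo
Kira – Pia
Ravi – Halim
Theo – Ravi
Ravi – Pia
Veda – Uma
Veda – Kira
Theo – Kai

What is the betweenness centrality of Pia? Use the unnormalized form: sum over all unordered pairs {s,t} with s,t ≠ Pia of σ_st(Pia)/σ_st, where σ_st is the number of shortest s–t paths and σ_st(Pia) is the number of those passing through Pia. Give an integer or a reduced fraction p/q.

25/2

Pairs whose geodesics pass through Pia — Uma–Kai: 1; Uma–Kira: 1/2; Uma–Halim: 1; Uma–Ravi: 1; Uma–Theo: 1; Veda–Kai: 2/2; Veda–Halim: 2/2; Veda–Ravi: 2/2; Veda–Theo: 2/2; Kai–Kira: 1; Kira–Halim: 1; Kira–Ravi: 1; Kira–Theo: 1.
All other pairs contribute 0.
Summing the contributions gives betweenness(Pia) = 25/2.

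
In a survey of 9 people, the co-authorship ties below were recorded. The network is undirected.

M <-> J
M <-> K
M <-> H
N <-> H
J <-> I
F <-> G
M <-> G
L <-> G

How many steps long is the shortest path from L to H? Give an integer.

3

One shortest route is L – G – M – H, which uses 3 edges, and at distance 2 from L we only reach {F, M}, which does not include H. So d(L,H) = 3.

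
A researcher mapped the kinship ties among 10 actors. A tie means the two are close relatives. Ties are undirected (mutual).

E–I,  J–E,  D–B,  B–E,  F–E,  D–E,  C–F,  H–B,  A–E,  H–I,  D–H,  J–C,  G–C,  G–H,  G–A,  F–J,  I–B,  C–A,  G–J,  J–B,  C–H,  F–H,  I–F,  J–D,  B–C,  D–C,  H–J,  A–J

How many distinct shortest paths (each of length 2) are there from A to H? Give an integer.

3

The shortest distance is 2. The length-2 paths are: A–G–H; A–C–H; A–J–H.
That gives 3 distinct shortest paths.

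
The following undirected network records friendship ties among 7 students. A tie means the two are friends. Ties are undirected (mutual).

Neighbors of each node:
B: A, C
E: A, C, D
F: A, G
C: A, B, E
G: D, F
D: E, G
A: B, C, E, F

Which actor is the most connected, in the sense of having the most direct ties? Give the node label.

Degrees — A:4, B:2, C:3, D:2, E:3, F:2, G:2.
The maximum is 4, attained only by A.

A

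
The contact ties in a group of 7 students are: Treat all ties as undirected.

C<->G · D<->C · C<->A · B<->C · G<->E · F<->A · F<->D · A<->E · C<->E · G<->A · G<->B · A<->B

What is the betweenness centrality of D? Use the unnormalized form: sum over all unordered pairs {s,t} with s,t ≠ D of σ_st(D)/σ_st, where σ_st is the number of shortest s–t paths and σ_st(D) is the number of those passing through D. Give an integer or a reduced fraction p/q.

1/2

Pairs whose geodesics pass through D — C–F: 1/2.
All other pairs contribute 0.
Summing the contributions gives betweenness(D) = 1/2.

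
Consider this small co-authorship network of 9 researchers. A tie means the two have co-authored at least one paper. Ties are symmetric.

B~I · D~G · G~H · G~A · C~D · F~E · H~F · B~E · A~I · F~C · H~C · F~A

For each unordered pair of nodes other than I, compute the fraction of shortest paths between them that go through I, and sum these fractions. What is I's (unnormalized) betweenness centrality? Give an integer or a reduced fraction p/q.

5/2

Pairs whose geodesics pass through I — B–A: 1; B–G: 1; B–D: 1/2.
All other pairs contribute 0.
Summing the contributions gives betweenness(I) = 5/2.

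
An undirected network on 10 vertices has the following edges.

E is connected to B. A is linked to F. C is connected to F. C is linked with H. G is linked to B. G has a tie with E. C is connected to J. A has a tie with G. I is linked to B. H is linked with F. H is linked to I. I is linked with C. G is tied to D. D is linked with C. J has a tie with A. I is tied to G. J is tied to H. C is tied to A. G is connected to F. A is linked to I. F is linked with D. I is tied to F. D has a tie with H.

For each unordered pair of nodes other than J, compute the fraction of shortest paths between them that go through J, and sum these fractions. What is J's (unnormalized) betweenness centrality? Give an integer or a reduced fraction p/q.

Pairs whose geodesics pass through J — H–A: 1/4.
All other pairs contribute 0.
Summing the contributions gives betweenness(J) = 1/4.

1/4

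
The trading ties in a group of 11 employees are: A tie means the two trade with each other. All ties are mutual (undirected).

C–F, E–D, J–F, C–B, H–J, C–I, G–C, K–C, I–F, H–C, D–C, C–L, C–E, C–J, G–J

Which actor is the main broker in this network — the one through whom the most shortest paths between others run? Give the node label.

C

Unnormalized betweenness of each node: B:0, C:38, D:0, E:0, F:1/2, G:0, H:0, I:0, J:3/2, K:0, L:0.
C has the largest value, 38, making it the main broker — the node through which the most shortest paths run.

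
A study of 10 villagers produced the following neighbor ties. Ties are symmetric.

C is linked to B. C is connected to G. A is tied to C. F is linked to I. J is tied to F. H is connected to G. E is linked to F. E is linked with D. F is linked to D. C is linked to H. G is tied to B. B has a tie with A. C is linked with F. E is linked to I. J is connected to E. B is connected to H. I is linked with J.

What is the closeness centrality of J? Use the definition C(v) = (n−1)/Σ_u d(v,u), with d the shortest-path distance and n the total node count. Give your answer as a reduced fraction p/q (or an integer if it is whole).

Distances from J: A:3, B:3, C:2, D:2, E:1, F:1, G:3, H:3, I:1. Sum = 19.
n = 10, so closeness = 9/19.

9/19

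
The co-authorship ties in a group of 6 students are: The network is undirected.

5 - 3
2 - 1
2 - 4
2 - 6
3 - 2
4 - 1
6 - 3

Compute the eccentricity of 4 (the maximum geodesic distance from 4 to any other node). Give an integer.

3

Distances from 4: 1:1, 2:1, 3:2, 5:3, 6:2.
The largest is 3 (to 5), so the eccentricity of 4 is 3.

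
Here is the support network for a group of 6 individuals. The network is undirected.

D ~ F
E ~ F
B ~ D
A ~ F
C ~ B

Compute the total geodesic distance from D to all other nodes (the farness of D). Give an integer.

8

Distances from D: A:2, B:1, C:2, E:2, F:1.
Sum = 2 + 1 + 2 + 2 + 1 = 8.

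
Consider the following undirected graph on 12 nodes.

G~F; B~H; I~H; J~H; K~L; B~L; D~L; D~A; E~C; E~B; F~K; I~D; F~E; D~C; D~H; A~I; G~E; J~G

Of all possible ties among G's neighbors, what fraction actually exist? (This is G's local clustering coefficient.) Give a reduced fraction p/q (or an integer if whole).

1/3

G's neighbors: E, F, and J (k = 3).
Possible neighbor pairs: C(3,2) = 3. Edges among them: E–F → e = 1.
Clustering(G) = 1/3.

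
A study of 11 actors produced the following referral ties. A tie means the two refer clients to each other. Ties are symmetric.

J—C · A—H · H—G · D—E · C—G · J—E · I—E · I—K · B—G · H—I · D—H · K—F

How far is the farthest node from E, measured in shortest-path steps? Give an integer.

4

Distances from E: A:3, B:4, C:2, D:1, F:3, G:3, H:2, I:1, J:1, K:2.
The largest is 4 (to B), so the eccentricity of E is 4.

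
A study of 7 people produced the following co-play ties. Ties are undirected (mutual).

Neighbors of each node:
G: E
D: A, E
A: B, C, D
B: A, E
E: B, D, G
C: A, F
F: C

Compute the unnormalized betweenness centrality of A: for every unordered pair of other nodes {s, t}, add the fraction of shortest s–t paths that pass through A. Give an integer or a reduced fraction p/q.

17/2

Pairs whose geodesics pass through A — E–F: 2/2; E–C: 2/2; G–F: 2/2; G–C: 2/2; D–F: 1; D–B: 1/2; D–C: 1; F–B: 1; B–C: 1.
All other pairs contribute 0.
Summing the contributions gives betweenness(A) = 17/2.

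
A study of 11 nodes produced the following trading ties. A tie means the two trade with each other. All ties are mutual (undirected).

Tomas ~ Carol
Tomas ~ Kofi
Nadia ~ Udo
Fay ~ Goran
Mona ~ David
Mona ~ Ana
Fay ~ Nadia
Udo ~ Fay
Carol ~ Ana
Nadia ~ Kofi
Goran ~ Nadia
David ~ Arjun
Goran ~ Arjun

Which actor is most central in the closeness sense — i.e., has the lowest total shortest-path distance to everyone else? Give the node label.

Farness (sum of distances to all others) for each node — Ana:30, Arjun:25, Carol:28, David:27, Fay:26, Goran:23, Kofi:24, Mona:29, Nadia:22, Tomas:26, Udo:30.
The smallest farness is 22, for Nadia, so Nadia has the highest closeness.

Nadia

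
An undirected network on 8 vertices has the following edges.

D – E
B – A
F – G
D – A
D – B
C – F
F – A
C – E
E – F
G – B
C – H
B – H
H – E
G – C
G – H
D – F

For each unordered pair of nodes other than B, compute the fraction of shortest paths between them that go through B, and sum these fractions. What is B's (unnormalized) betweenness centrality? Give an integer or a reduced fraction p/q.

Pairs whose geodesics pass through B — A–G: 1/2; A–H: 1; D–G: 1/2; D–H: 1/2.
All other pairs contribute 0.
Summing the contributions gives betweenness(B) = 5/2.

5/2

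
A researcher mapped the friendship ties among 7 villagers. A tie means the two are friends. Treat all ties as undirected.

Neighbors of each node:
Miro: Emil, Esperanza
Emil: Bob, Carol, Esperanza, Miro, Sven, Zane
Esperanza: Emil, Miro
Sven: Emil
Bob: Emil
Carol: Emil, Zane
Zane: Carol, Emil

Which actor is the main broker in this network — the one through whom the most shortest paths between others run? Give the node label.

Unnormalized betweenness of each node: Bob:0, Carol:0, Emil:13, Esperanza:0, Miro:0, Sven:0, Zane:0.
Emil has the largest value, 13, making it the main broker — the node through which the most shortest paths run.

Emil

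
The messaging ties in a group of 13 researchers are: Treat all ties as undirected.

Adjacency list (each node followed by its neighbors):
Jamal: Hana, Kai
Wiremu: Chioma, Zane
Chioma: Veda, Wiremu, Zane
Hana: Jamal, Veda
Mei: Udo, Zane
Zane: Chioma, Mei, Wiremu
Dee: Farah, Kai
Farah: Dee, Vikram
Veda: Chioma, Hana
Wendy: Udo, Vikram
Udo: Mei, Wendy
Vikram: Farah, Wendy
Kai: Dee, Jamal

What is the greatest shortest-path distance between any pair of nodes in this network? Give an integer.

Eccentricity of each node (its greatest distance to any other): Chioma:6, Dee:6, Farah:6, Hana:6, Jamal:6, Kai:6, Mei:6, Udo:6, Veda:6, Vikram:6, Wendy:6, Wiremu:6, Zane:6.
The maximum eccentricity is 6, realized for instance by the pair Chioma–Farah via Chioma – Veda – Hana – Jamal – Kai – Dee – Farah. So the diameter is 6.

6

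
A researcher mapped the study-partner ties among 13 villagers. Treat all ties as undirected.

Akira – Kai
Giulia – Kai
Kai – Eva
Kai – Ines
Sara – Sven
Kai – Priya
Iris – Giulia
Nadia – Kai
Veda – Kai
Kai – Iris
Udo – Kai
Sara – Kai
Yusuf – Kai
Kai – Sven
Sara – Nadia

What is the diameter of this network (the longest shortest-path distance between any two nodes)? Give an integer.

Eccentricity of each node (its greatest distance to any other): Akira:2, Eva:2, Giulia:2, Ines:2, Iris:2, Kai:1, Nadia:2, Priya:2, Sara:2, Sven:2, Udo:2, Veda:2, Yusuf:2.
The maximum eccentricity is 2, realized for instance by the pair Udo–Nadia via Udo – Kai – Nadia. So the diameter is 2.

2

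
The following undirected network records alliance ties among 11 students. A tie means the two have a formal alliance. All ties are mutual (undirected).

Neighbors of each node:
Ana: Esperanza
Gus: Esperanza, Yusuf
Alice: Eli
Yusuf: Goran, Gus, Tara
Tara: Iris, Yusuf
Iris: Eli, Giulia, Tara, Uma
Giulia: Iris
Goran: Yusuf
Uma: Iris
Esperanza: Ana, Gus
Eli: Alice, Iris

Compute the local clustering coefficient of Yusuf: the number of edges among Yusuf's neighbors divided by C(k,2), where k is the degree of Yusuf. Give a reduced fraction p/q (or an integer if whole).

Yusuf's neighbors: Goran, Gus, and Tara (k = 3).
Possible neighbor pairs: C(3,2) = 3. Edges among them: none → e = 0.
Clustering(Yusuf) = 0/3 = 0.

0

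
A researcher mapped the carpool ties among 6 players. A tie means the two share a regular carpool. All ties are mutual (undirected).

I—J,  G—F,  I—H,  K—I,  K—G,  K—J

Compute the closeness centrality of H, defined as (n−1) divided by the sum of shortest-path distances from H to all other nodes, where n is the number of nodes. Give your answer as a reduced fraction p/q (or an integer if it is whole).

Distances from H: F:4, G:3, I:1, J:2, K:2. Sum = 12.
n = 6, so closeness = 5/12.

5/12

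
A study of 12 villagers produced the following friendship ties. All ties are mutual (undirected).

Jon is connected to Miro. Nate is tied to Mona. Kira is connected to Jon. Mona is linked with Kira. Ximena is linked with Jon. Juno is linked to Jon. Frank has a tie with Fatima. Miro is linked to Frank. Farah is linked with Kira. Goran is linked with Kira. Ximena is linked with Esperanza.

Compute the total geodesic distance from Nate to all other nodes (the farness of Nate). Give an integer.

40

Distances from Nate: Esperanza:5, Farah:3, Fatima:6, Frank:5, Goran:3, Jon:3, Juno:4, Kira:2, Miro:4, Mona:1, Ximena:4.
Sum = 5 + 3 + 6 + 5 + 3 + 3 + 4 + 2 + 4 + 1 + 4 = 40.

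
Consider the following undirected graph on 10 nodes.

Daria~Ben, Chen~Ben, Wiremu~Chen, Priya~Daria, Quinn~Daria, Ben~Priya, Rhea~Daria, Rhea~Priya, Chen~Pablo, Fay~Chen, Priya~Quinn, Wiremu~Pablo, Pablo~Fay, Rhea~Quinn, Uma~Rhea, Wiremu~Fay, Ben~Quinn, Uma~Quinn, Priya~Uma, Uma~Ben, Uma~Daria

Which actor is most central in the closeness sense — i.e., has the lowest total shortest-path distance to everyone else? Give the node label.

Farness (sum of distances to all others) for each node — Ben:13, Chen:15, Daria:16, Fay:21, Pablo:21, Priya:16, Quinn:16, Rhea:21, Uma:16, Wiremu:21.
The smallest farness is 13, for Ben, so Ben has the highest closeness.

Ben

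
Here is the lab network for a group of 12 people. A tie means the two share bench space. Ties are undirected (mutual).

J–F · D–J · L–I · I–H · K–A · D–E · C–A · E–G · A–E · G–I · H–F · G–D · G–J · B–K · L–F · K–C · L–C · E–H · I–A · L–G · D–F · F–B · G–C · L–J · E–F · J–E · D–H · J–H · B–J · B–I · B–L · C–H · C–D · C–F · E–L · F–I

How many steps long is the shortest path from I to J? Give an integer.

One shortest route is I – B – J, which uses 2 edges, and I and J are not directly tied, so nothing shorter exists. So d(I,J) = 2.

2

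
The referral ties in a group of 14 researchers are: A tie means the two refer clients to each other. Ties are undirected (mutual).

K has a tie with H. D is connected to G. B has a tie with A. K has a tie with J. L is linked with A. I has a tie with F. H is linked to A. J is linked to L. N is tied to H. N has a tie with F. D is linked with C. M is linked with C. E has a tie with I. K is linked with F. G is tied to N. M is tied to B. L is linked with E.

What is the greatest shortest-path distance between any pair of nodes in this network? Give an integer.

Eccentricity of each node (its greatest distance to any other): A:4, B:4, C:5, D:5, E:5, F:5, G:4, H:4, I:5, J:5, K:5, L:5, M:5, N:4.
The maximum eccentricity is 5, realized for instance by the pair J–C via J – L – A – B – M – C. So the diameter is 5.

5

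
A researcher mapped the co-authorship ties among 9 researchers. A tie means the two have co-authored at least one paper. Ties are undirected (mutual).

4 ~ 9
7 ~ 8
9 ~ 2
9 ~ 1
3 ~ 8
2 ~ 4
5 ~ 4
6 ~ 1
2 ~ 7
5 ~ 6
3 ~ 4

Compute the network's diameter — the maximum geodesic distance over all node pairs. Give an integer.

4

Eccentricity of each node (its greatest distance to any other): 1:4, 2:3, 3:3, 4:2, 5:3, 6:4, 7:4, 8:4, 9:3.
The maximum eccentricity is 4, realized for instance by the pair 8–1 via 8 – 3 – 4 – 9 – 1. So the diameter is 4.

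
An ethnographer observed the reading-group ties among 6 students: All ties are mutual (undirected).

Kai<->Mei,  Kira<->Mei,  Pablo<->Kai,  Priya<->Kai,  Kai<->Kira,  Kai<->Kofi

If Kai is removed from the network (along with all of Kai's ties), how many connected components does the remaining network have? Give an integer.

4

Without Kai, the remaining ties split the others into: {Kira, Mei}; {Priya}; {Pablo}; {Kofi}.
That's 4 separate components.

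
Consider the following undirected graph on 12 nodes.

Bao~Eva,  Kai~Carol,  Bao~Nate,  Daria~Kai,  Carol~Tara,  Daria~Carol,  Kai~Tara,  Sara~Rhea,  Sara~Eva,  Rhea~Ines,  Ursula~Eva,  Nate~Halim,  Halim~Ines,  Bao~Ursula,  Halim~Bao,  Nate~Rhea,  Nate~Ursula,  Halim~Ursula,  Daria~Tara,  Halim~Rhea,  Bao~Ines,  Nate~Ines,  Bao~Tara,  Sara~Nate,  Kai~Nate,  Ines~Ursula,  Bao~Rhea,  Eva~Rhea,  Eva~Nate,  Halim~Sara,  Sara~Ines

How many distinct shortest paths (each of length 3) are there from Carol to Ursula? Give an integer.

2

The shortest distance is 3. The length-3 paths are: Carol–Kai–Nate–Ursula; Carol–Tara–Bao–Ursula.
That gives 2 distinct shortest paths.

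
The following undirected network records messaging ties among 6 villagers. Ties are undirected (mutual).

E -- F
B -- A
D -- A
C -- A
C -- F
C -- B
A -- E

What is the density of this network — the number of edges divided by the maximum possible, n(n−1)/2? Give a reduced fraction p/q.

7/15

There are 7 edges and 6 nodes, so the maximum possible is C(6,2) = 15.
Density = 7/15.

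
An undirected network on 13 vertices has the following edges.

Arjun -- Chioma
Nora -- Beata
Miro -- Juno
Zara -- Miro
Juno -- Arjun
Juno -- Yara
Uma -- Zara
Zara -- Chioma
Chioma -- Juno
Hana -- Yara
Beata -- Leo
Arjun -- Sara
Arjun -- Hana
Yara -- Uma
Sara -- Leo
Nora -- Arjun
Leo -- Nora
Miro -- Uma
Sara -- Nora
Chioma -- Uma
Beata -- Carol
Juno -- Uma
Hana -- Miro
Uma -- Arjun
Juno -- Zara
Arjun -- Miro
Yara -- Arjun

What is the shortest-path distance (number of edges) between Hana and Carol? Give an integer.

4

One shortest route is Hana – Arjun – Nora – Beata – Carol, which uses 4 edges, and at distance 3 from Hana we only reach {Beata, Leo}, which does not include Carol. So d(Hana,Carol) = 4.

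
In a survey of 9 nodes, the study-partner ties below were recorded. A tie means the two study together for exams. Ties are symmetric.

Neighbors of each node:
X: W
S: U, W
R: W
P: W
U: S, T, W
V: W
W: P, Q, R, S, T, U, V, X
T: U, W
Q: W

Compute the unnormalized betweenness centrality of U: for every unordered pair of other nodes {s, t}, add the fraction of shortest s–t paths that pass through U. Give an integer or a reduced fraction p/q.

1/2

Pairs whose geodesics pass through U — S–T: 1/2.
All other pairs contribute 0.
Summing the contributions gives betweenness(U) = 1/2.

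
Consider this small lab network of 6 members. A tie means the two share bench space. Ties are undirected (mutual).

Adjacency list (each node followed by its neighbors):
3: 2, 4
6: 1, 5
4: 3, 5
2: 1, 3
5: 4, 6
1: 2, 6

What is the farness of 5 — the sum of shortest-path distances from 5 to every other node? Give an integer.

Distances from 5: 1:2, 2:3, 3:2, 4:1, 6:1.
Sum = 2 + 3 + 2 + 1 + 1 = 9.

9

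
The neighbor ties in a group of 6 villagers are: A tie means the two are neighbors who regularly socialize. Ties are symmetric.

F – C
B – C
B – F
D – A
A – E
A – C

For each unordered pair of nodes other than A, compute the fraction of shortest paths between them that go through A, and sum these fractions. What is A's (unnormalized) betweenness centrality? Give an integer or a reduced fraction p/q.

7

Pairs whose geodesics pass through A — B–D: 1; B–E: 1; C–D: 1; C–E: 1; D–E: 1; D–F: 1; E–F: 1.
All other pairs contribute 0.
Summing the contributions gives betweenness(A) = 7.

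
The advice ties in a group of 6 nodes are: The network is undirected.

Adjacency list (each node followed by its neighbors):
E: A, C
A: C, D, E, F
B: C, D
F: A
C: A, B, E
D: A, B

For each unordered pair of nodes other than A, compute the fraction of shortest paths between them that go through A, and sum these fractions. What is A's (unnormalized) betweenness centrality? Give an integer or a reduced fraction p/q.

Pairs whose geodesics pass through A — C–F: 1; C–D: 1/2; F–B: 2/2; F–E: 1; F–D: 1; E–D: 1.
All other pairs contribute 0.
Summing the contributions gives betweenness(A) = 11/2.

11/2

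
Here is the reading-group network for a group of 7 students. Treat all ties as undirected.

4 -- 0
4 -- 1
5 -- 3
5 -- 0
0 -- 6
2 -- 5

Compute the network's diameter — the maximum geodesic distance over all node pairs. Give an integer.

Eccentricity of each node (its greatest distance to any other): 0:2, 1:4, 2:4, 3:4, 4:3, 5:3, 6:3.
The maximum eccentricity is 4, realized for instance by the pair 2–1 via 2 – 5 – 0 – 4 – 1. So the diameter is 4.

4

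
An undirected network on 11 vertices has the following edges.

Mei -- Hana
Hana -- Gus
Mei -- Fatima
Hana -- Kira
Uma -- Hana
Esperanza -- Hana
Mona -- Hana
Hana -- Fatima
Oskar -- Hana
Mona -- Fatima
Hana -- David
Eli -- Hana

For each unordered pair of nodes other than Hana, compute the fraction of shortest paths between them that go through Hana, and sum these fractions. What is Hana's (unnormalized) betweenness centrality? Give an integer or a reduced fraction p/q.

Pairs whose geodesics pass through Hana — Fatima–Esperanza: 1; Fatima–Uma: 1; Fatima–Gus: 1; Fatima–Eli: 1; Fatima–Oskar: 1; Fatima–Kira: 1; Fatima–David: 1; Esperanza–Uma: 1; Esperanza–Gus: 1; Esperanza–Eli: 1; Esperanza–Oskar: 1; Esperanza–Mona: 1; Esperanza–Mei: 1; Esperanza–Kira: 1 … (+29 more pairs).
All other pairs contribute 0.
Summing the contributions gives betweenness(Hana) = 85/2.

85/2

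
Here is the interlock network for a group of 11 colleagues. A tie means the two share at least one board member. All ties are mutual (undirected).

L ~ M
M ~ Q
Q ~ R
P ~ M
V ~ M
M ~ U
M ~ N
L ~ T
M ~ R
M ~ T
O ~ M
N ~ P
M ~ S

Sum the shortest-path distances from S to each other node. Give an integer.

Distances from S: L:2, M:1, N:2, O:2, P:2, Q:2, R:2, T:2, U:2, V:2.
Sum = 2 + 1 + 2 + 2 + 2 + 2 + 2 + 2 + 2 + 2 = 19.

19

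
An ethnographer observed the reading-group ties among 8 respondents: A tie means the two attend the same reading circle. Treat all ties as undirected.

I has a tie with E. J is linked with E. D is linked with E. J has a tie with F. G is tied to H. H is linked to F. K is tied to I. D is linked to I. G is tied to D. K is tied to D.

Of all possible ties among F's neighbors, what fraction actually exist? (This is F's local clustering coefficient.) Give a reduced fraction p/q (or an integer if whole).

F's neighbors: H and J (k = 2).
Possible neighbor pairs: C(2,2) = 1. Edges among them: none → e = 0.
Clustering(F) = 0/1.

0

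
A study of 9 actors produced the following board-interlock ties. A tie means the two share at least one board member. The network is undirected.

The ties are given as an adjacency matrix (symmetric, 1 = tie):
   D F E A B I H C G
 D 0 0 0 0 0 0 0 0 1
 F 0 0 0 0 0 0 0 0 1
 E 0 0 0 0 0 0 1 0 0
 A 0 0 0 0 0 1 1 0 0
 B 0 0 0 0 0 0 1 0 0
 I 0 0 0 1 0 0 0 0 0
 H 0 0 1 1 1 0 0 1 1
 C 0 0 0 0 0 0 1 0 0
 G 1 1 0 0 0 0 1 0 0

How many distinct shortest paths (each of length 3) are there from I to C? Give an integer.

The shortest distance is 3, and the only length-3 path is I–A–H–C. So there is exactly 1 shortest path.

1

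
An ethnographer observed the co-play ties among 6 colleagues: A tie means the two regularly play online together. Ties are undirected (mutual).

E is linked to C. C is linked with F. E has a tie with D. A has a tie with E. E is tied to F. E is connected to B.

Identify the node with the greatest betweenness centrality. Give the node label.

E

Unnormalized betweenness of each node: A:0, B:0, C:0, D:0, E:9, F:0.
E has the largest value, 9, making it the main broker — the node through which the most shortest paths run.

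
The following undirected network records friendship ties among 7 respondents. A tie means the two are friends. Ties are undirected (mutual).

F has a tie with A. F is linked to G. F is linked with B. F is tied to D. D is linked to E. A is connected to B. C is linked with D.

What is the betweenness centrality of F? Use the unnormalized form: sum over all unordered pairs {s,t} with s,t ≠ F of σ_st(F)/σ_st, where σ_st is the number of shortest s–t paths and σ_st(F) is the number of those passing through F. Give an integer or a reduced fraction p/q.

Pairs whose geodesics pass through F — D–A: 1; D–G: 1; D–B: 1; A–E: 1; A–G: 1; A–C: 1; E–G: 1; E–B: 1; G–B: 1; G–C: 1; B–C: 1.
All other pairs contribute 0.
Summing the contributions gives betweenness(F) = 11.

11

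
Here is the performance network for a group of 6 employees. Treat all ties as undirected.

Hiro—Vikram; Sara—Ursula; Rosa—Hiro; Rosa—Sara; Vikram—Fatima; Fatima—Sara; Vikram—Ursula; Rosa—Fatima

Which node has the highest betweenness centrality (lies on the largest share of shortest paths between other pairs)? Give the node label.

Unnormalized betweenness of each node: Fatima:1, Hiro:1/2, Rosa:3/2, Sara:3/2, Ursula:1/2, Vikram:2.
Vikram has the largest value, 2, making it the main broker — the node through which the most shortest paths run.

Vikram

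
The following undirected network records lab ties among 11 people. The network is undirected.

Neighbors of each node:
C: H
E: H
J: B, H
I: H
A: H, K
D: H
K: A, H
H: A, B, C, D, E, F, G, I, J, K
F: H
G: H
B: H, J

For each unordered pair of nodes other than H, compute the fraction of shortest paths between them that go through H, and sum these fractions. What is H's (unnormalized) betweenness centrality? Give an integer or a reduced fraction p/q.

43

Pairs whose geodesics pass through H — A–D: 1; A–C: 1; A–I: 1; A–J: 1; A–G: 1; A–E: 1; A–B: 1; A–F: 1; K–D: 1; K–C: 1; K–I: 1; K–J: 1; K–G: 1; K–E: 1 … (+29 more pairs).
All other pairs contribute 0.
Summing the contributions gives betweenness(H) = 43.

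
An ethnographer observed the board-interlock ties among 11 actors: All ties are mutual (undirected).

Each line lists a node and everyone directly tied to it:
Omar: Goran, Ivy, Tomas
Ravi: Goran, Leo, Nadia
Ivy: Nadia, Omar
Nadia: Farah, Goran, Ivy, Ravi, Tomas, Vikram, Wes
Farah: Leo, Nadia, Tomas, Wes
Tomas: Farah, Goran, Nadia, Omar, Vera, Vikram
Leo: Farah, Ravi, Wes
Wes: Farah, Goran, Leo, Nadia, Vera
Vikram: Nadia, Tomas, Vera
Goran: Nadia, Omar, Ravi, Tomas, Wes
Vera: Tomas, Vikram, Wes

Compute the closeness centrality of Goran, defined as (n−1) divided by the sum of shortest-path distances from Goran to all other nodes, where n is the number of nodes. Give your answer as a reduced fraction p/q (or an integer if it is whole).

2/3

Distances from Goran: Farah:2, Ivy:2, Leo:2, Nadia:1, Omar:1, Ravi:1, Tomas:1, Vera:2, Vikram:2, Wes:1. Sum = 15.
n = 11, so closeness = 10/15 = 2/3.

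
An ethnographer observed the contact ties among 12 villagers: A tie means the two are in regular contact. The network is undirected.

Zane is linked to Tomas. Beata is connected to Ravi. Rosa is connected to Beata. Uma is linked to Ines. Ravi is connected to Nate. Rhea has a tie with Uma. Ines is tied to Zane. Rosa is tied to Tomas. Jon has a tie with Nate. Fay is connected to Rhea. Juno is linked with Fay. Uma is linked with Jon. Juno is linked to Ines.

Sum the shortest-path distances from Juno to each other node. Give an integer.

Distances from Juno: Beata:5, Fay:1, Ines:1, Jon:3, Nate:4, Ravi:5, Rhea:2, Rosa:4, Tomas:3, Uma:2, Zane:2.
Sum = 5 + 1 + 1 + 3 + 4 + 5 + 2 + 4 + 3 + 2 + 2 = 32.

32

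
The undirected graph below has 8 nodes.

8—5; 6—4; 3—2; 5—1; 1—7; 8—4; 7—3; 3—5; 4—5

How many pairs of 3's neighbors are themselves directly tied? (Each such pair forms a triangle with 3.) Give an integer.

3's neighbors are 2, 5, and 7, but none of them are tied to each other, so no triangle contains 3.

0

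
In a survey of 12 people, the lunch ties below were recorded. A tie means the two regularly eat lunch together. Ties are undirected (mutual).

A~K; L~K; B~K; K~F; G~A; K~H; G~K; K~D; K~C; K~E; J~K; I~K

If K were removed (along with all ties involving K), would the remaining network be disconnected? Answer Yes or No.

Removing K leaves {I} with no path to {F}, so the network splits into 10 components. K is a cut vertex.

Yes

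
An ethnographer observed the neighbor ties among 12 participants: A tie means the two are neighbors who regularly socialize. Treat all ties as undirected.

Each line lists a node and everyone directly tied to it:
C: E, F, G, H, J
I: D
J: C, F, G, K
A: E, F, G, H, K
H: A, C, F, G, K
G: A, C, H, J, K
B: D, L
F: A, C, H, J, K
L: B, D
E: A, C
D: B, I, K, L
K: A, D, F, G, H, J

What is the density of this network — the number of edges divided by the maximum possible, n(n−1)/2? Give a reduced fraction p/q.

23/66

There are 23 edges and 12 nodes, so the maximum possible is C(12,2) = 66.
Density = 23/66.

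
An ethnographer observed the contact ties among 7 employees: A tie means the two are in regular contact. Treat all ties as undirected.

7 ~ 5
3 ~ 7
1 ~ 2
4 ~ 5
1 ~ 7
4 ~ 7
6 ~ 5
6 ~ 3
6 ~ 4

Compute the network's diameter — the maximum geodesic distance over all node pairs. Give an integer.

4

Eccentricity of each node (its greatest distance to any other): 1:3, 2:4, 3:3, 4:3, 5:3, 6:4, 7:2.
The maximum eccentricity is 4, realized for instance by the pair 6–2 via 6 – 3 – 7 – 1 – 2. So the diameter is 4.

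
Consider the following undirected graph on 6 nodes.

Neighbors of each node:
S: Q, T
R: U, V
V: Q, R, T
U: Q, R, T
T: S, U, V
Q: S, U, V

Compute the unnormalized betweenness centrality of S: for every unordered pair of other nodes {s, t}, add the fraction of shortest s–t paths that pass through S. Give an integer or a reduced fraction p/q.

1/3

Pairs whose geodesics pass through S — Q–T: 1/3.
All other pairs contribute 0.
Summing the contributions gives betweenness(S) = 1/3.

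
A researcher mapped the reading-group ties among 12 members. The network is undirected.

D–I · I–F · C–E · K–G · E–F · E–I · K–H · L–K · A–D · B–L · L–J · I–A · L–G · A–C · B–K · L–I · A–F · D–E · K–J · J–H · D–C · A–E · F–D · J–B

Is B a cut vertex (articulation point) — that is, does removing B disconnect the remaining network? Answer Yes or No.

Even without B, every remaining node can still reach every other (the residual graph is connected), so B is not a cut vertex.

No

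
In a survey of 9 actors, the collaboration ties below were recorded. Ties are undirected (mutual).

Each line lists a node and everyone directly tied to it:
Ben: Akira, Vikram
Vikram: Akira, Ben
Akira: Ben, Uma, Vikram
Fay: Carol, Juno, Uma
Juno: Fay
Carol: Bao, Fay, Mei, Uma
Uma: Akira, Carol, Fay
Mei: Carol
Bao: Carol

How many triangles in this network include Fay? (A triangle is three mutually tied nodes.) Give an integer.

1

Fay's neighbors: Carol, Juno, and Uma.
Neighbor pairs that are themselves tied: Fay–Carol–Uma. Each forms one triangle with Fay, for 1 in total.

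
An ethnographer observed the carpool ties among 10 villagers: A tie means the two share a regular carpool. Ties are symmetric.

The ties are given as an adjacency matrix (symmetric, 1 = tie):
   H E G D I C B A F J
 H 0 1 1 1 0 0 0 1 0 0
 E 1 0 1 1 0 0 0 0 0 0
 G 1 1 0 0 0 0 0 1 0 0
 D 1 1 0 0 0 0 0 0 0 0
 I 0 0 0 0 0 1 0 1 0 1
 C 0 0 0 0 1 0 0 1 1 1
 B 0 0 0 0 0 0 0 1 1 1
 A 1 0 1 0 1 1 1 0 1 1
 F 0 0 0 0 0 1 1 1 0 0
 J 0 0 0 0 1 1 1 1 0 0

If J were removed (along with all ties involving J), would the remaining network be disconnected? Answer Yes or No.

No

Even without J, every remaining node can still reach every other (the residual graph is connected), so J is not a cut vertex.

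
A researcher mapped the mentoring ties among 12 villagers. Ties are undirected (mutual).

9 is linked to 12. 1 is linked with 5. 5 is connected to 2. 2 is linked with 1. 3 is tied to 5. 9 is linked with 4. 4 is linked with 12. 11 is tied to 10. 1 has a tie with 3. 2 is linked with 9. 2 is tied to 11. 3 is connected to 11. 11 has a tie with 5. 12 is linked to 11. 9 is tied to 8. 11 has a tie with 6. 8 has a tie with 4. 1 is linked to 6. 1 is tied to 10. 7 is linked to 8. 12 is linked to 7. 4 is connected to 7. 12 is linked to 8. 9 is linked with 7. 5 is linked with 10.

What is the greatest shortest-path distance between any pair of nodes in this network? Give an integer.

3

Eccentricity of each node (its greatest distance to any other): 1:3, 2:2, 3:3, 4:3, 5:3, 6:3, 7:3, 8:3, 9:3, 10:3, 11:2, 12:3.
The maximum eccentricity is 3, realized for instance by the pair 4–10 via 4 – 12 – 11 – 10. So the diameter is 3.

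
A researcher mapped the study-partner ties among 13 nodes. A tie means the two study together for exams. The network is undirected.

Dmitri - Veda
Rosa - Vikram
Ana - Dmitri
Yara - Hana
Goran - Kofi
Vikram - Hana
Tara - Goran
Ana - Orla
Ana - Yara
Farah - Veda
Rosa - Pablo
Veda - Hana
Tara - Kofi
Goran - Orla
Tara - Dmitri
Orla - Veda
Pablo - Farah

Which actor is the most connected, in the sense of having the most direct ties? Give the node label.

Veda

Degrees — Ana:3, Dmitri:3, Farah:2, Goran:3, Hana:3, Kofi:2, Orla:3, Pablo:2, Rosa:2, Tara:3, Veda:4, Vikram:2, Yara:2.
The maximum is 4, attained only by Veda.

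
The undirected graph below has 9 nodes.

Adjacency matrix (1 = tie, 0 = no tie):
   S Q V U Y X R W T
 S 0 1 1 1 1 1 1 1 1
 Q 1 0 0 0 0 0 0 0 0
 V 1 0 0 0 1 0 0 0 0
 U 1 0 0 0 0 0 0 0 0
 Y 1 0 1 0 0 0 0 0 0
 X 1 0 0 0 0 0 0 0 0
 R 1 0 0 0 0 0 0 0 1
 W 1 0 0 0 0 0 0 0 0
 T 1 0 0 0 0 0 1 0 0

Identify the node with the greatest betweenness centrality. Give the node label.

Unnormalized betweenness of each node: Q:0, R:0, S:26, T:0, U:0, V:0, W:0, X:0, Y:0.
S has the largest value, 26, making it the main broker — the node through which the most shortest paths run.

S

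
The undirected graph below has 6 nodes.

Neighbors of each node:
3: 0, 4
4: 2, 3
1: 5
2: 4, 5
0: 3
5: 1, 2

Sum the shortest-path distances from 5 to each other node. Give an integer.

Distances from 5: 0:4, 1:1, 2:1, 3:3, 4:2.
Sum = 4 + 1 + 1 + 3 + 2 = 11.

11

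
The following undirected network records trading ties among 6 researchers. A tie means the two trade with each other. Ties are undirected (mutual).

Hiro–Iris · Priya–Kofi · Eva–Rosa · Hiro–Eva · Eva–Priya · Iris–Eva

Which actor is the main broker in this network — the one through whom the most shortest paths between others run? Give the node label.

Eva

Unnormalized betweenness of each node: Eva:8, Hiro:0, Iris:0, Kofi:0, Priya:4, Rosa:0.
Eva has the largest value, 8, making it the main broker — the node through which the most shortest paths run.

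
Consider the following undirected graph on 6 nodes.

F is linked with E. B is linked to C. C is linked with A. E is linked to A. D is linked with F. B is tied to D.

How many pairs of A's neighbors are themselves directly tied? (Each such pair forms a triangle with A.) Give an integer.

0

A's neighbors are C and E, but none of them are tied to each other, so no triangle contains A.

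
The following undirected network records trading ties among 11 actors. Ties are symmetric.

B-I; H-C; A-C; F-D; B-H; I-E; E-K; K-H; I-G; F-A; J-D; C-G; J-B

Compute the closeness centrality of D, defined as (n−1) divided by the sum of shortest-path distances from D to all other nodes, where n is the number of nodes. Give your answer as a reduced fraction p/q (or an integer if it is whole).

10/27

Distances from D: A:2, B:2, C:3, E:4, F:1, G:4, H:3, I:3, J:1, K:4. Sum = 27.
n = 11, so closeness = 10/27.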